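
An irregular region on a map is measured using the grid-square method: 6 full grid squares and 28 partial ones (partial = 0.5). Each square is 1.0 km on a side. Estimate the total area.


effective squares = 6 + 28 * 0.5 = 20.0
area = 20.0 * 1.0 = 20.0 km^2

20.0 km^2


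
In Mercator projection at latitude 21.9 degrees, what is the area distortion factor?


area_distortion = 1/cos^2(21.9) = 1.162

1.162


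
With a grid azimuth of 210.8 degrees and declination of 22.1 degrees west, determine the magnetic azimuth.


magnetic azimuth = grid azimuth - declination (east +ve)
mag_az = 210.8 - -22.1 = 232.9 degrees

232.9 degrees


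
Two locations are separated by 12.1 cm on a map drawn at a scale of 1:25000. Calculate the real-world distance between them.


ground = 12.1 cm * 25000 / 100 = 3025.0 m = 3.025 km

3.025 km


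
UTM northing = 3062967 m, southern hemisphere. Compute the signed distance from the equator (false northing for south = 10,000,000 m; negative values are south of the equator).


For southern: actual = 3062967 - 10000000 = -6937033 m

-6937033 m


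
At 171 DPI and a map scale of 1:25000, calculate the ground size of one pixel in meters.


pixel_cm = 2.54 / 171 ≈ 0.014854 cm
ground = pixel_cm * 25000 / 100 = 2.54 * 25000 / (171 * 100) = 63500 / 17100 ≈ 3.71 m

3.71 m


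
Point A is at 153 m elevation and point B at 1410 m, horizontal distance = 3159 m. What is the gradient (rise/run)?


gradient = (1410 - 153) / 3159 = 1257 / 3159 = 0.3979

0.3979


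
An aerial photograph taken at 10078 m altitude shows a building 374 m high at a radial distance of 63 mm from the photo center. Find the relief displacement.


d = h * r / H = 374 * 63 / 10078 = 2.34 mm

2.34 mm


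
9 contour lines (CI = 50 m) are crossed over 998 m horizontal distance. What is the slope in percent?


elevation change = 9 * 50 = 450 m
slope = 450 / 998 * 100 = 45.1%

45.1%


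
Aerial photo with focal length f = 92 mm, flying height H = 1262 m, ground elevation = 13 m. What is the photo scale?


scale = f / (H - h) = 92 mm / 1249 m = 92 / 1249000 = 1:13576

1:13576


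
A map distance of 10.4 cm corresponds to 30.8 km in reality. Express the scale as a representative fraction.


ground = 30.8 km = 3080000 cm; RF denominator = ground / map = 3080000 / 10.4 ≈ 296154; RF = 1:296154

1:296154


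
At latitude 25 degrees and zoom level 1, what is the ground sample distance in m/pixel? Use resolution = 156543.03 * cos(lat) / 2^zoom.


res = 156543.03 * cos(25) / 2^1 = 156543.03 * 0.90630779 / 2 = 70938.08 m/pixel

70938.08 m/pixel


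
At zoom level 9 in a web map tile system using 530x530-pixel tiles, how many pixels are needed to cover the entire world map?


tiles per axis = 2^9 = 512
total tiles = 512^2 = 262144
pixels per axis = 512 * 530 = 271360
total pixels = 271360^2 = 73636249600

73636249600 pixels


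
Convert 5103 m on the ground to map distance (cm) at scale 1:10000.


map_cm = 5103 * 100 / 10000 = 51.03 cm

51.03 cm


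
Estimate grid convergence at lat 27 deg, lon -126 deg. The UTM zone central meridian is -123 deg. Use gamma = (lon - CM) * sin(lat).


gamma = (-126 - -123) * sin(27) = -3 * 0.45399 = -1.362 degrees

-1.362 degrees


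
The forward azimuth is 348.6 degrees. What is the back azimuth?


back azimuth = (348.6 + 180) mod 360 = 168.6 degrees

168.6 degrees


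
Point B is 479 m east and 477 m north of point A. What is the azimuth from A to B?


az = atan2(479, 477) = 45.1 deg
adjusted to 0-360: 45.1 degrees

45.1 degrees


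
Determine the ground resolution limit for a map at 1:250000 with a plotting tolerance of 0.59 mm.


ground = 0.59 mm * 250000 / 1000 = 147.5 m

147.5 m


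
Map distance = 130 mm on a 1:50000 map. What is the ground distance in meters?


ground = 130 mm * 50000 / 1000 = 6500.0 m

6500.0 m


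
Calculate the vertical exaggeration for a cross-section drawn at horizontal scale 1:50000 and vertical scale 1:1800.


VE = horizontal_scale / vertical_scale = 50000 / 1800 ≈ 27.8

27.8x


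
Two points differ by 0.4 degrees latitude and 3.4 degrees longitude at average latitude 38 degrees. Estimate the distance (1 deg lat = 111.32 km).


dlat_km = 0.4 * 111.32 = 44.528
dlon_km = 3.4 * 111.32 * cos(38) ≈ 298.253
dist = sqrt(44.528^2 + 298.253^2) ≈ 301.6 km

301.6 km


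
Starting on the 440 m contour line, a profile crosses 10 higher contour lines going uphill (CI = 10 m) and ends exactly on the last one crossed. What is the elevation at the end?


elevation = 440 + 10 * 10 = 540 m

540 m


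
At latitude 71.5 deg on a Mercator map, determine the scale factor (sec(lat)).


SF = 1 / cos(71.5) = 1 / 0.317305 = 3.152

3.152


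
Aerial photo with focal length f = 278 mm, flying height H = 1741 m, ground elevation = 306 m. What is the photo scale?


scale = f / (H - h) = 278 mm / 1435 m = 278 / 1435000 = 1:5162

1:5162


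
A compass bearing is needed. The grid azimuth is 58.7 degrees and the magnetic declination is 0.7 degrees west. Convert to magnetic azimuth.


magnetic azimuth = grid azimuth - declination (east +ve)
mag_az = 58.7 - -0.7 = 59.4 degrees

59.4 degrees


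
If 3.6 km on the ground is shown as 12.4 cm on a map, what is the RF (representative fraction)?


ground = 3.6 km = 360000 cm; RF denominator = ground / map = 360000 / 12.4 ≈ 29032; RF = 1:29032

1:29032


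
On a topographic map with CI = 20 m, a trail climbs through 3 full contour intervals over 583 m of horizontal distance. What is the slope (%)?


elevation change = 3 * 20 = 60 m
slope = 60 / 583 * 100 = 10.3%

10.3%


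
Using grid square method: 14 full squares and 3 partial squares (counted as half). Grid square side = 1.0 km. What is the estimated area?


effective squares = 14 + 3 * 0.5 = 15.5
area = 15.5 * 1.0 = 15.5 km^2

15.5 km^2


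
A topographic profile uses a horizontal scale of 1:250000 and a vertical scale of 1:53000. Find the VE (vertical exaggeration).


VE = horizontal_scale / vertical_scale = 250000 / 53000 ≈ 4.7

4.7x


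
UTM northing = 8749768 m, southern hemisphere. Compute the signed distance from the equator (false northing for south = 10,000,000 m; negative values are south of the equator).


For southern: actual = 8749768 - 10000000 = -1250232 m

-1250232 m


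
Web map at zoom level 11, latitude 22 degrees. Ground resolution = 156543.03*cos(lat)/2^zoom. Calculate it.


res = 156543.03 * cos(22) / 2^11 = 156543.03 * 0.92718385 / 2048 = 70.87 m/pixel

70.87 m/pixel


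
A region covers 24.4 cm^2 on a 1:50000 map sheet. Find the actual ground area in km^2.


ground_area = 24.4 * (50000/100)^2 = 6100000.0 m^2 = 6.1 km^2

6.1 km^2


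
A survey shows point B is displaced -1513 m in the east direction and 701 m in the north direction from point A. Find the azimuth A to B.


az = atan2(-1513, 701) = -65.1 deg
adjusted to 0-360: 294.9 degrees

294.9 degrees


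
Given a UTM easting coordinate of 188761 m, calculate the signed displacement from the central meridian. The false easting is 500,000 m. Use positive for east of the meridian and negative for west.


displacement = 188761 - 500000 = -311239 m

-311239 m


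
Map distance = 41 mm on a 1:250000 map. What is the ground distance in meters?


ground = 41 mm * 250000 / 1000 = 10250.0 m

10250.0 m


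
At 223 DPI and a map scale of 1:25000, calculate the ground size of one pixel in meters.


pixel_cm = 2.54 / 223 ≈ 0.01139 cm
ground = pixel_cm * 25000 / 100 = 2.54 * 25000 / (223 * 100) = 63500 / 22300 ≈ 2.85 m

2.85 m


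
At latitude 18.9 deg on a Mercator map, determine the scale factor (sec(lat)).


SF = 1 / cos(18.9) = 1 / 0.946085 = 1.057

1.057


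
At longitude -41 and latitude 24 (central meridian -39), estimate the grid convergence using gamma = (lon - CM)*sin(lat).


gamma = (-41 - -39) * sin(24) = -2 * 0.406737 = -0.813 degrees

-0.813 degrees


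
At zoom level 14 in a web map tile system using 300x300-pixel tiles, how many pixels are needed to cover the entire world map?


tiles per axis = 2^14 = 16384
total tiles = 16384^2 = 268435456
pixels per axis = 16384 * 300 = 4915200
total pixels = 4915200^2 = 24159191040000

24159191040000 pixels


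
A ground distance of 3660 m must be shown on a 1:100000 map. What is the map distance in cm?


map_cm = 3660 * 100 / 100000 = 3.66 cm

3.66 cm


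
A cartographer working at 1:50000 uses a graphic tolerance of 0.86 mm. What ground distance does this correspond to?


ground = 0.86 mm * 50000 / 1000 = 43.0 m

43.0 m


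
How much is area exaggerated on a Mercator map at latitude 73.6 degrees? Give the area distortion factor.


area_distortion = 1/cos^2(73.6) = 12.544

12.544


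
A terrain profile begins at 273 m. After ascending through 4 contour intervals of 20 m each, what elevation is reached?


elevation = 273 + 4 * 20 = 353 m

353 m


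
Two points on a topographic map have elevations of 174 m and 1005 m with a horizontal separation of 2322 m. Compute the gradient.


gradient = (1005 - 174) / 2322 = 831 / 2322 = 0.3579

0.3579


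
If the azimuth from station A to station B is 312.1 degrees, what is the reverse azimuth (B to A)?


back azimuth = (312.1 + 180) mod 360 = 132.1 degrees

132.1 degrees


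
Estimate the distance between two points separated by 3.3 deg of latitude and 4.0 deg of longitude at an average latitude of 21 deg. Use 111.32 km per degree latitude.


dlat_km = 3.3 * 111.32 = 367.356
dlon_km = 4.0 * 111.32 * cos(21) ≈ 415.705
dist = sqrt(367.356^2 + 415.705^2) ≈ 554.8 km

554.8 km


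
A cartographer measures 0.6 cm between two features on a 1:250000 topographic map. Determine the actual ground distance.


ground = 0.6 cm * 250000 / 100 = 1500.0 m = 1.5 km

1.5 km


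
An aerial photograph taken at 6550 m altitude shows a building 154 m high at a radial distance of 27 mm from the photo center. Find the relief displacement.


d = h * r / H = 154 * 27 / 6550 = 0.63 mm

0.63 mm


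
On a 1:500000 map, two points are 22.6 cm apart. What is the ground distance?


ground = 22.6 cm * 500000 / 100 = 113000.0 m = 113.0 km

113.0 km


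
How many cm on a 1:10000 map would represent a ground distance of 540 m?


map_cm = 540 * 100 / 10000 = 5.4 cm

5.4 cm


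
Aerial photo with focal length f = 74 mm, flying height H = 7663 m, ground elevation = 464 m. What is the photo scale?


scale = f / (H - h) = 74 mm / 7199 m = 74 / 7199000 = 1:97284

1:97284


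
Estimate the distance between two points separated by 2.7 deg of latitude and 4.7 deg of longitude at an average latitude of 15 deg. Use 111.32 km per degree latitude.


dlat_km = 2.7 * 111.32 = 300.564
dlon_km = 4.7 * 111.32 * cos(15) ≈ 505.376
dist = sqrt(300.564^2 + 505.376^2) ≈ 588.0 km

588.0 km


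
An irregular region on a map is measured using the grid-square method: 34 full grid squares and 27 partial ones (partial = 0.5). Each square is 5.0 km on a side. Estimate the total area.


effective squares = 34 + 27 * 0.5 = 47.5
area = 47.5 * 25.0 = 1187.5 km^2

1187.5 km^2


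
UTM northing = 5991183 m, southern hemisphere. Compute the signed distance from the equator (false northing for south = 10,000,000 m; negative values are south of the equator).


For southern: actual = 5991183 - 10000000 = -4008817 m

-4008817 m


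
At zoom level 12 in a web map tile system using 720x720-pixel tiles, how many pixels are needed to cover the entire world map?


tiles per axis = 2^12 = 4096
total tiles = 4096^2 = 16777216
pixels per axis = 4096 * 720 = 2949120
total pixels = 2949120^2 = 8697308774400

8697308774400 pixels


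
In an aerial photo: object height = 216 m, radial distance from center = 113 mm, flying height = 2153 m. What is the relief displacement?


d = h * r / H = 216 * 113 / 2153 = 11.34 mm

11.34 mm


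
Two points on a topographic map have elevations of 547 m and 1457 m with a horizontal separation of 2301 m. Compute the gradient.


gradient = (1457 - 547) / 2301 = 910 / 2301 = 0.3955

0.3955


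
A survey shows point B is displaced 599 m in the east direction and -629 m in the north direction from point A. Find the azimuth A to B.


az = atan2(599, -629) = 136.4 deg
adjusted to 0-360: 136.4 degrees

136.4 degrees


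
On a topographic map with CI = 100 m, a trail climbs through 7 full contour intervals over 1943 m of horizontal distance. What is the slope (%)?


elevation change = 7 * 100 = 700 m
slope = 700 / 1943 * 100 = 36.0%

36.0%


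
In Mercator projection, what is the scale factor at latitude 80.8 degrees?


SF = 1 / cos(80.8) = 1 / 0.159881 = 6.255

6.255


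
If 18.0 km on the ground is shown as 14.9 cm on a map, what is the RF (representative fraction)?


ground = 18.0 km = 1800000 cm; RF denominator = ground / map = 1800000 / 14.9 ≈ 120805; RF = 1:120805

1:120805


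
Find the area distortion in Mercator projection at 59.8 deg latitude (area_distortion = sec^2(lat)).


area_distortion = 1/cos^2(59.8) = 3.952

3.952


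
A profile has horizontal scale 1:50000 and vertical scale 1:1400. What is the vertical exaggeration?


VE = horizontal_scale / vertical_scale = 50000 / 1400 ≈ 35.7

35.7x


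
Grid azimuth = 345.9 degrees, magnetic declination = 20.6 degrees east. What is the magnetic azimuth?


magnetic azimuth = grid azimuth - declination (east +ve)
mag_az = 345.9 - 20.6 = 325.3 degrees

325.3 degrees


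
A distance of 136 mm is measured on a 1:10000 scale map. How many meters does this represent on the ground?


ground = 136 mm * 10000 / 1000 = 1360.0 m

1360.0 m


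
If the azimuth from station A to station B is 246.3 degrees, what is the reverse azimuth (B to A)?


back azimuth = (246.3 + 180) mod 360 = 66.3 degrees

66.3 degrees


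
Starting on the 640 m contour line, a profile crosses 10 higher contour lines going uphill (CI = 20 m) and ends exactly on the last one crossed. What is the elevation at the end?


elevation = 640 + 10 * 20 = 840 m

840 m


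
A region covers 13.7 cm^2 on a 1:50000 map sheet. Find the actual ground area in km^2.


ground_area = 13.7 * (50000/100)^2 = 3425000.0 m^2 = 3.425 km^2

3.425 km^2


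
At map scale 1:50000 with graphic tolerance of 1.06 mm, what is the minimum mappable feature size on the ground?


ground = 1.06 mm * 50000 / 1000 = 53.0 m

53.0 m


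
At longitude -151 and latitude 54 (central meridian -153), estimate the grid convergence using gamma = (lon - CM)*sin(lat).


gamma = (-151 - -153) * sin(54) = 2 * 0.809017 = 1.618 degrees

1.618 degrees


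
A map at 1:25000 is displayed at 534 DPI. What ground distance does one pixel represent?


pixel_cm = 2.54 / 534 ≈ 0.004757 cm
ground = pixel_cm * 25000 / 100 = 2.54 * 25000 / (534 * 100) = 63500 / 53400 ≈ 1.19 m

1.19 m


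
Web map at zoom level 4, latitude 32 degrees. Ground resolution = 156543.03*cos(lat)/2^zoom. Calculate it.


res = 156543.03 * cos(32) / 2^4 = 156543.03 * 0.8480481 / 16 = 8297.25 m/pixel

8297.25 m/pixel


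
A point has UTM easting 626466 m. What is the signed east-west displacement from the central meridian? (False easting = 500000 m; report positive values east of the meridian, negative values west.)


displacement = 626466 - 500000 = 126466 m

126466 m


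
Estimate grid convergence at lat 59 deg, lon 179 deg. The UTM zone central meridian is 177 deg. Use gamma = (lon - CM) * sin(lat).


gamma = (179 - 177) * sin(59) = 2 * 0.857167 = 1.714 degrees

1.714 degrees


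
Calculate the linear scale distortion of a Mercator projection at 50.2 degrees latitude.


SF = 1 / cos(50.2) = 1 / 0.64011 = 1.562

1.562


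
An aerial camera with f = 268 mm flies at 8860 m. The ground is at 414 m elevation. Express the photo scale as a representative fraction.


scale = f / (H - h) = 268 mm / 8446 m = 268 / 8446000 = 1:31515

1:31515


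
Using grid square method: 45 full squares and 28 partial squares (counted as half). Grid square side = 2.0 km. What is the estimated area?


effective squares = 45 + 28 * 0.5 = 59.0
area = 59.0 * 4.0 = 236.0 km^2

236.0 km^2


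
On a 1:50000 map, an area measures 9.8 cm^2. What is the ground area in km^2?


ground_area = 9.8 * (50000/100)^2 = 2450000.0 m^2 = 2.45 km^2

2.45 km^2


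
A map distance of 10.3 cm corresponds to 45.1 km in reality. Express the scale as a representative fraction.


ground = 45.1 km = 4510000 cm; RF denominator = ground / map = 4510000 / 10.3 ≈ 437864; RF = 1:437864

1:437864


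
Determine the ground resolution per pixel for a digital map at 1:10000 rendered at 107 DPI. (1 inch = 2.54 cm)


pixel_cm = 2.54 / 107 ≈ 0.023738 cm
ground = pixel_cm * 10000 / 100 = 2.54 * 10000 / (107 * 100) = 25400 / 10700 ≈ 2.37 m

2.37 m


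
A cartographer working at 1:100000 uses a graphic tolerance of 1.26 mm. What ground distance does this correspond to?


ground = 1.26 mm * 100000 / 1000 = 126.0 m

126.0 m


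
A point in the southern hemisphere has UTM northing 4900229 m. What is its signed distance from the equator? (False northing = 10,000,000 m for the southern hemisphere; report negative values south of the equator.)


For southern: actual = 4900229 - 10000000 = -5099771 m

-5099771 m


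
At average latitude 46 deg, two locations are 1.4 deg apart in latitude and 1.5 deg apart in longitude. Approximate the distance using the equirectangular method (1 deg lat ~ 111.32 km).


dlat_km = 1.4 * 111.32 = 155.848
dlon_km = 1.5 * 111.32 * cos(46) ≈ 115.994
dist = sqrt(155.848^2 + 115.994^2) ≈ 194.3 km

194.3 km


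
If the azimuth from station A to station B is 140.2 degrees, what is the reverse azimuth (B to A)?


back azimuth = (140.2 + 180) mod 360 = 320.2 degrees

320.2 degrees


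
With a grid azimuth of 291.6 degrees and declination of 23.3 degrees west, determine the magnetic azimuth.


magnetic azimuth = grid azimuth - declination (east +ve)
mag_az = 291.6 - -23.3 = 314.9 degrees

314.9 degrees


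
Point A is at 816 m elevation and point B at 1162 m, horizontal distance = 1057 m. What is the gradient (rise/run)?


gradient = (1162 - 816) / 1057 = 346 / 1057 = 0.3273

0.3273


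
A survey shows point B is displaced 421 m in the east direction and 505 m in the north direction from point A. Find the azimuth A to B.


az = atan2(421, 505) = 39.8 deg
adjusted to 0-360: 39.8 degrees

39.8 degrees


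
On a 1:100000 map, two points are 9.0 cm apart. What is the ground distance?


ground = 9.0 cm * 100000 / 100 = 9000.0 m = 9.0 km

9.0 km


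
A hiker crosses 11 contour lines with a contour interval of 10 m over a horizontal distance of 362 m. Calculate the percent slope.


elevation change = 11 * 10 = 110 m
slope = 110 / 362 * 100 = 30.4%

30.4%


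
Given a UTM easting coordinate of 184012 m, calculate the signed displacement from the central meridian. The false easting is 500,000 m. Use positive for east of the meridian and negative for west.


displacement = 184012 - 500000 = -315988 m

-315988 m


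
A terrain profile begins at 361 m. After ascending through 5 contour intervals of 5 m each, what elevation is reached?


elevation = 361 + 5 * 5 = 386 m

386 m


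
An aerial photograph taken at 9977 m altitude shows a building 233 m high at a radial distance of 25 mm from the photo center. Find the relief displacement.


d = h * r / H = 233 * 25 / 9977 = 0.58 mm

0.58 mm


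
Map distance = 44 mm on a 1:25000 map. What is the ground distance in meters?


ground = 44 mm * 25000 / 1000 = 1100.0 m

1100.0 m


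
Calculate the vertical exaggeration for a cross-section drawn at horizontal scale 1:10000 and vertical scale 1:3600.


VE = horizontal_scale / vertical_scale = 10000 / 3600 ≈ 2.8

2.8x


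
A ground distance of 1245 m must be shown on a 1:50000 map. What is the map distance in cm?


map_cm = 1245 * 100 / 50000 = 2.49 cm

2.49 cm


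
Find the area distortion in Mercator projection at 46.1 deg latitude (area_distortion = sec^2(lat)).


area_distortion = 1/cos^2(46.1) = 2.08

2.08


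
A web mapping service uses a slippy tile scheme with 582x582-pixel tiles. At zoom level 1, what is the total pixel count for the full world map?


tiles per axis = 2^1 = 2
total tiles = 2^2 = 4
pixels per axis = 2 * 582 = 1164
total pixels = 1164^2 = 1354896

1354896 pixels


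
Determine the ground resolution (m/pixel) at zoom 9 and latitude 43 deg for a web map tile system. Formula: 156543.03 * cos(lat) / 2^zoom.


res = 156543.03 * cos(43) / 2^9 = 156543.03 * 0.7313537 / 512 = 223.61 m/pixel

223.61 m/pixel


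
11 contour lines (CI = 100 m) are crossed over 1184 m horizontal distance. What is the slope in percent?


elevation change = 11 * 100 = 1100 m
slope = 1100 / 1184 * 100 = 92.9%

92.9%


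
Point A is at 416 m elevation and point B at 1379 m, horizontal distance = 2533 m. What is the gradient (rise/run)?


gradient = (1379 - 416) / 2533 = 963 / 2533 = 0.3802

0.3802


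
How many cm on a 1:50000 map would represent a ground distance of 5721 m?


map_cm = 5721 * 100 / 50000 = 11.442 cm ≈ 11.44 cm

11.44 cm


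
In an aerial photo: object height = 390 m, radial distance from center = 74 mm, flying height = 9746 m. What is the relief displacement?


d = h * r / H = 390 * 74 / 9746 = 2.96 mm

2.96 mm


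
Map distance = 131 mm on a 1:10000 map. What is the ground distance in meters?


ground = 131 mm * 10000 / 1000 = 1310.0 m

1310.0 m


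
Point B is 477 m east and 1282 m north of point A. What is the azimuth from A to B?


az = atan2(477, 1282) = 20.4 deg
adjusted to 0-360: 20.4 degrees

20.4 degrees


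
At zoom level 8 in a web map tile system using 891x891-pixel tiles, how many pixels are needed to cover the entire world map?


tiles per axis = 2^8 = 256
total tiles = 256^2 = 65536
pixels per axis = 256 * 891 = 228096
total pixels = 228096^2 = 52027785216

52027785216 pixels


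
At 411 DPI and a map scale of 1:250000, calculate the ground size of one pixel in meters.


pixel_cm = 2.54 / 411 ≈ 0.00618 cm
ground = pixel_cm * 250000 / 100 = 2.54 * 250000 / (411 * 100) = 635000 / 41100 ≈ 15.45 m

15.45 m


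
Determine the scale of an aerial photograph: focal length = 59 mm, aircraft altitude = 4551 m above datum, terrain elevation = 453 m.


scale = f / (H - h) = 59 mm / 4098 m = 59 / 4098000 = 1:69458

1:69458


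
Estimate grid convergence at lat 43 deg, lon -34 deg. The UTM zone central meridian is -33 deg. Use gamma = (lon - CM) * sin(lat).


gamma = (-34 - -33) * sin(43) = -1 * 0.681998 = -0.682 degrees

-0.682 degrees


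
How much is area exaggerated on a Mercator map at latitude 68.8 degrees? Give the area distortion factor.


area_distortion = 1/cos^2(68.8) = 7.647

7.647


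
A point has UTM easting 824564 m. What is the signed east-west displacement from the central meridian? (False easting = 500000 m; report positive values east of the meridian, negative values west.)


displacement = 824564 - 500000 = 324564 m

324564 m


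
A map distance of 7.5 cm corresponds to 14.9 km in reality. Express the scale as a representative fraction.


ground = 14.9 km = 1490000 cm; RF denominator = ground / map = 1490000 / 7.5 ≈ 198667; RF = 1:198667

1:198667


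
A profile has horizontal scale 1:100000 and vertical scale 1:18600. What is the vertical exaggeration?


VE = horizontal_scale / vertical_scale = 100000 / 18600 ≈ 5.4

5.4x


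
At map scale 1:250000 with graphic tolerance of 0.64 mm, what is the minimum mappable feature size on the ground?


ground = 0.64 mm * 250000 / 1000 = 160.0 m

160.0 m


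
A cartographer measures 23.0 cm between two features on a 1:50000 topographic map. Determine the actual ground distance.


ground = 23.0 cm * 50000 / 100 = 11500.0 m = 11.5 km

11.5 km


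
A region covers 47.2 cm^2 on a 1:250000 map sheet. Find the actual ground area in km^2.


ground_area = 47.2 * (250000/100)^2 = 295000000.0 m^2 = 295.0 km^2

295.0 km^2


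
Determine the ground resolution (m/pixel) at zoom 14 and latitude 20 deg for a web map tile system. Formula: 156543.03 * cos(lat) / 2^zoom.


res = 156543.03 * cos(20) / 2^14 = 156543.03 * 0.93969262 / 16384 = 8.98 m/pixel

8.98 m/pixel


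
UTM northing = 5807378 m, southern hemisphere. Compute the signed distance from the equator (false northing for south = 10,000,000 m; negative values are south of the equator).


For southern: actual = 5807378 - 10000000 = -4192622 m

-4192622 m


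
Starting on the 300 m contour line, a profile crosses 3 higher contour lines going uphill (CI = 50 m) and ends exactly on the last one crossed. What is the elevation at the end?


elevation = 300 + 3 * 50 = 450 m

450 m


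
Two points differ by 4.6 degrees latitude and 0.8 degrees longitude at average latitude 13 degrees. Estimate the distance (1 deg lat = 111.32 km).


dlat_km = 4.6 * 111.32 = 512.072
dlon_km = 0.8 * 111.32 * cos(13) ≈ 86.774
dist = sqrt(512.072^2 + 86.774^2) ≈ 519.4 km

519.4 km


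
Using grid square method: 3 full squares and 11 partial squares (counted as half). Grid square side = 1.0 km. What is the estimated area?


effective squares = 3 + 11 * 0.5 = 8.5
area = 8.5 * 1.0 = 8.5 km^2

8.5 km^2


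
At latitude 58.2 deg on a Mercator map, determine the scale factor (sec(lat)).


SF = 1 / cos(58.2) = 1 / 0.526956 = 1.898

1.898


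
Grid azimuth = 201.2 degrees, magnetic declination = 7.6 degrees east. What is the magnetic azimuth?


magnetic azimuth = grid azimuth - declination (east +ve)
mag_az = 201.2 - 7.6 = 193.6 degrees

193.6 degrees


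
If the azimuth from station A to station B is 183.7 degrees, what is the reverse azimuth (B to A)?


back azimuth = (183.7 + 180) mod 360 = 3.7 degrees

3.7 degrees


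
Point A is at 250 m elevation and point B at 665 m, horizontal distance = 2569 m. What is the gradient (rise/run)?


gradient = (665 - 250) / 2569 = 415 / 2569 = 0.1615

0.1615


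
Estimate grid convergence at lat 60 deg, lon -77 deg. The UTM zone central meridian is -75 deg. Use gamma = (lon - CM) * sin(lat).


gamma = (-77 - -75) * sin(60) = -2 * 0.866025 = -1.732 degrees

-1.732 degrees


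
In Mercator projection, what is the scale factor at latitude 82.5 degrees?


SF = 1 / cos(82.5) = 1 / 0.130526 = 7.661

7.661


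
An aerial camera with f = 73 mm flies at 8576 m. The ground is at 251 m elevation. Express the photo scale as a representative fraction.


scale = f / (H - h) = 73 mm / 8325 m = 73 / 8325000 = 1:114041

1:114041


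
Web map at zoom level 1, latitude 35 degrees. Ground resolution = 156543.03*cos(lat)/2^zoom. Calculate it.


res = 156543.03 * cos(35) / 2^1 = 156543.03 * 0.81915204 / 2 = 64116.27 m/pixel

64116.27 m/pixel


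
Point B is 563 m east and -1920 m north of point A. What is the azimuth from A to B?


az = atan2(563, -1920) = 163.7 deg
adjusted to 0-360: 163.7 degrees

163.7 degrees


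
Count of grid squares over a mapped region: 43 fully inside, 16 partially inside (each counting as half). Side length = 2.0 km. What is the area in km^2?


effective squares = 43 + 16 * 0.5 = 51.0
area = 51.0 * 4.0 = 204.0 km^2

204.0 km^2


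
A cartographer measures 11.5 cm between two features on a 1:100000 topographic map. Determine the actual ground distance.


ground = 11.5 cm * 100000 / 100 = 11500.0 m = 11.5 km

11.5 km


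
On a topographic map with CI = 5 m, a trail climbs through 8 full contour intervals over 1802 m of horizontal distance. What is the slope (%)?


elevation change = 8 * 5 = 40 m
slope = 40 / 1802 * 100 = 2.2%

2.2%


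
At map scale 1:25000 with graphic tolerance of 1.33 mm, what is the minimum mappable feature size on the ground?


ground = 1.33 mm * 25000 / 1000 = 33.25 m

33.25 m


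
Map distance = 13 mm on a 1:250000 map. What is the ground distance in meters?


ground = 13 mm * 250000 / 1000 = 3250.0 m

3250.0 m


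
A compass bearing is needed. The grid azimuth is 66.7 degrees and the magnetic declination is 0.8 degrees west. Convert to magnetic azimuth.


magnetic azimuth = grid azimuth - declination (east +ve)
mag_az = 66.7 - -0.8 = 67.5 degrees

67.5 degrees


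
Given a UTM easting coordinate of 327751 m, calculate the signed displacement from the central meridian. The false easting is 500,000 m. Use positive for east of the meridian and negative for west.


displacement = 327751 - 500000 = -172249 m

-172249 m


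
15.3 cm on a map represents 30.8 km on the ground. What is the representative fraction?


ground = 30.8 km = 3080000 cm; RF denominator = ground / map = 3080000 / 15.3 ≈ 201307; RF = 1:201307

1:201307


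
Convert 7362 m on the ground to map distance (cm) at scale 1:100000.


map_cm = 7362 * 100 / 100000 = 7.362 cm ≈ 7.36 cm

7.36 cm


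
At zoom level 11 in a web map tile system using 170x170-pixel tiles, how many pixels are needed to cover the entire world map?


tiles per axis = 2^11 = 2048
total tiles = 2048^2 = 4194304
pixels per axis = 2048 * 170 = 348160
total pixels = 348160^2 = 121215385600

121215385600 pixels


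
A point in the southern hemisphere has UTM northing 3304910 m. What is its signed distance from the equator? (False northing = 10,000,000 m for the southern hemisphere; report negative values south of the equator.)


For southern: actual = 3304910 - 10000000 = -6695090 m

-6695090 m


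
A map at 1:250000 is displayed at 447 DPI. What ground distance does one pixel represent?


pixel_cm = 2.54 / 447 ≈ 0.005682 cm
ground = pixel_cm * 250000 / 100 = 2.54 * 250000 / (447 * 100) = 635000 / 44700 ≈ 14.21 m

14.21 m


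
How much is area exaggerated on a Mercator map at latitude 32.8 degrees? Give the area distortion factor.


area_distortion = 1/cos^2(32.8) = 1.415

1.415


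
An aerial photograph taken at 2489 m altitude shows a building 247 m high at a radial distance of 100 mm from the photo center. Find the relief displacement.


d = h * r / H = 247 * 100 / 2489 = 9.92 mm

9.92 mm


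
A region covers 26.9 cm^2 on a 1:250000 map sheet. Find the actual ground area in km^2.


ground_area = 26.9 * (250000/100)^2 = 168125000.0 m^2 = 168.125 km^2

168.125 km^2


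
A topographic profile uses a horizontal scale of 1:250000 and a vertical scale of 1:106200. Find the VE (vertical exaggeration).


VE = horizontal_scale / vertical_scale = 250000 / 106200 ≈ 2.4

2.4x


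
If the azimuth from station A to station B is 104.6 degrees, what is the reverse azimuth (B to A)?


back azimuth = (104.6 + 180) mod 360 = 284.6 degrees

284.6 degrees


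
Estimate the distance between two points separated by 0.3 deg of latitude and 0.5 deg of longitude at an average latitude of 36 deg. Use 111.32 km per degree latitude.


dlat_km = 0.3 * 111.32 = 33.396
dlon_km = 0.5 * 111.32 * cos(36) ≈ 45.03
dist = sqrt(33.396^2 + 45.03^2) ≈ 56.1 km

56.1 km


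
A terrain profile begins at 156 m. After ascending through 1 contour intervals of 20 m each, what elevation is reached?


elevation = 156 + 1 * 20 = 176 m

176 m


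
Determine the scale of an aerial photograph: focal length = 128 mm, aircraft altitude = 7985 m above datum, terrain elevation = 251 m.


scale = f / (H - h) = 128 mm / 7734 m = 128 / 7734000 = 1:60422

1:60422


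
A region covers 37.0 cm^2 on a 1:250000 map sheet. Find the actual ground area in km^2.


ground_area = 37.0 * (250000/100)^2 = 231250000.0 m^2 = 231.25 km^2

231.25 km^2


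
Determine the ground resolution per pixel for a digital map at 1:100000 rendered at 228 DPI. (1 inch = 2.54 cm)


pixel_cm = 2.54 / 228 ≈ 0.01114 cm
ground = pixel_cm * 100000 / 100 = 2.54 * 100000 / (228 * 100) = 254000 / 22800 ≈ 11.14 m

11.14 m


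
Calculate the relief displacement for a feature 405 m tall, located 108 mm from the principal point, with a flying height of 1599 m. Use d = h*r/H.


d = h * r / H = 405 * 108 / 1599 = 27.35 mm

27.35 mm


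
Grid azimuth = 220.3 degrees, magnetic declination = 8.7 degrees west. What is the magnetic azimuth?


magnetic azimuth = grid azimuth - declination (east +ve)
mag_az = 220.3 - -8.7 = 229.0 degrees

229.0 degrees


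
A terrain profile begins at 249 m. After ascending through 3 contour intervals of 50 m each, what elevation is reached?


elevation = 249 + 3 * 50 = 399 m

399 m


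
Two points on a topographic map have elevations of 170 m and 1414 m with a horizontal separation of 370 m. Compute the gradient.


gradient = (1414 - 170) / 370 = 1244 / 370 = 3.3622

3.3622


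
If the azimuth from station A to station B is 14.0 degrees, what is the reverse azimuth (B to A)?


back azimuth = (14.0 + 180) mod 360 = 194.0 degrees

194.0 degrees


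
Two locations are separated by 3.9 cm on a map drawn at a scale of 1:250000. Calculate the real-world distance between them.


ground = 3.9 cm * 250000 / 100 = 9750.0 m = 9.75 km

9.75 km


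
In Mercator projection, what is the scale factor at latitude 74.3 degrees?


SF = 1 / cos(74.3) = 1 / 0.2706 = 3.695

3.695


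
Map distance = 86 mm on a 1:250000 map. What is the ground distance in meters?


ground = 86 mm * 250000 / 1000 = 21500.0 m

21500.0 m


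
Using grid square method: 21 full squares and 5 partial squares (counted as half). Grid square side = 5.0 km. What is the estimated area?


effective squares = 21 + 5 * 0.5 = 23.5
area = 23.5 * 25.0 = 587.5 km^2

587.5 km^2


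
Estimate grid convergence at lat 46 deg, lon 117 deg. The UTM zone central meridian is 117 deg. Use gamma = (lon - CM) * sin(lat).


gamma = (117 - 117) * sin(46) = 0 * 0.71934 = 0.0 degrees

0.0 degrees


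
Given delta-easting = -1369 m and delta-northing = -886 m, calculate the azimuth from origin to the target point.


az = atan2(-1369, -886) = -122.9 deg
adjusted to 0-360: 237.1 degrees

237.1 degrees


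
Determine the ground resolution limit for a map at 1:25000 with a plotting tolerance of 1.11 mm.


ground = 1.11 mm * 25000 / 1000 = 27.75 m

27.75 m


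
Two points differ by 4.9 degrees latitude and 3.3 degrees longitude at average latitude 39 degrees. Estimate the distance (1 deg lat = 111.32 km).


dlat_km = 4.9 * 111.32 = 545.468
dlon_km = 3.3 * 111.32 * cos(39) ≈ 285.489
dist = sqrt(545.468^2 + 285.489^2) ≈ 615.7 km

615.7 km


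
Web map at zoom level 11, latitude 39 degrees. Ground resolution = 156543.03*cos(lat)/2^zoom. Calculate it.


res = 156543.03 * cos(39) / 2^11 = 156543.03 * 0.77714596 / 2048 = 59.4 m/pixel

59.4 m/pixel


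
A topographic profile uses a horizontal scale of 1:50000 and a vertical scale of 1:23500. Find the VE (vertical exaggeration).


VE = horizontal_scale / vertical_scale = 50000 / 23500 ≈ 2.1

2.1x


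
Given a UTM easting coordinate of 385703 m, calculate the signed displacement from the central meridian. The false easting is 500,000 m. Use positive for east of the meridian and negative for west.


displacement = 385703 - 500000 = -114297 m

-114297 m


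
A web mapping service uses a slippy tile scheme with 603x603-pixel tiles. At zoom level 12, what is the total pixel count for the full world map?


tiles per axis = 2^12 = 4096
total tiles = 4096^2 = 16777216
pixels per axis = 4096 * 603 = 2469888
total pixels = 2469888^2 = 6100346732544

6100346732544 pixels


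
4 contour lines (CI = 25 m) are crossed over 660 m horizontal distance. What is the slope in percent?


elevation change = 4 * 25 = 100 m
slope = 100 / 660 * 100 = 15.2%

15.2%


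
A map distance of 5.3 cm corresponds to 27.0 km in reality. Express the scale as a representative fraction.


ground = 27.0 km = 2700000 cm; RF denominator = ground / map = 2700000 / 5.3 ≈ 509434; RF = 1:509434

1:509434


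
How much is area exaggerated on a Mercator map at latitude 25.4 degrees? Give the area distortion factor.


area_distortion = 1/cos^2(25.4) = 1.225

1.225


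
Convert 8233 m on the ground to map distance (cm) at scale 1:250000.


map_cm = 8233 * 100 / 250000 = 3.2932 cm ≈ 3.29 cm

3.29 cm


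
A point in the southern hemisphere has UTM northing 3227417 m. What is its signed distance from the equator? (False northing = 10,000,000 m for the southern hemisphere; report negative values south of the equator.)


For southern: actual = 3227417 - 10000000 = -6772583 m

-6772583 m


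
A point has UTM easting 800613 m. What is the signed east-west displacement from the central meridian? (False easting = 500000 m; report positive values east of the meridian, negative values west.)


displacement = 800613 - 500000 = 300613 m

300613 m


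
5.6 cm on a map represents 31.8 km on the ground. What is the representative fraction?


ground = 31.8 km = 3180000 cm; RF denominator = ground / map = 3180000 / 5.6 ≈ 567857; RF = 1:567857

1:567857


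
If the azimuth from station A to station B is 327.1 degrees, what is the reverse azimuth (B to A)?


back azimuth = (327.1 + 180) mod 360 = 147.1 degrees

147.1 degrees


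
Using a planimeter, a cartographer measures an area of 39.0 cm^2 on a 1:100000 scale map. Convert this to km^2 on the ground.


ground_area = 39.0 * (100000/100)^2 = 39000000.0 m^2 = 39.0 km^2

39.0 km^2


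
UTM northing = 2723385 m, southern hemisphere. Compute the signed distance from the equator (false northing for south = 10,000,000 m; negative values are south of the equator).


For southern: actual = 2723385 - 10000000 = -7276615 m

-7276615 m


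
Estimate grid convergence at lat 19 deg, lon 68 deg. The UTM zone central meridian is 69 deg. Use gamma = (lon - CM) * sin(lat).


gamma = (68 - 69) * sin(19) = -1 * 0.325568 = -0.326 degrees

-0.326 degrees


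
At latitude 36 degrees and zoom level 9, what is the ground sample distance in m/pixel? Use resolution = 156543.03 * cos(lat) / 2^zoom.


res = 156543.03 * cos(36) / 2^9 = 156543.03 * 0.80901699 / 512 = 247.36 m/pixel

247.36 m/pixel


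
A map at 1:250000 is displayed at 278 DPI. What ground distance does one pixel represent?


pixel_cm = 2.54 / 278 ≈ 0.009137 cm
ground = pixel_cm * 250000 / 100 = 2.54 * 250000 / (278 * 100) = 635000 / 27800 ≈ 22.84 m

22.84 m


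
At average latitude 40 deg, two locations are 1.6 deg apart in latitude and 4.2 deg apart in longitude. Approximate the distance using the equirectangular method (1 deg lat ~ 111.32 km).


dlat_km = 1.6 * 111.32 = 178.112
dlon_km = 4.2 * 111.32 * cos(40) ≈ 358.159
dist = sqrt(178.112^2 + 358.159^2) ≈ 400.0 km

400.0 km


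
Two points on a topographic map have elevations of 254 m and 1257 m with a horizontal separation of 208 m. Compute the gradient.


gradient = (1257 - 254) / 208 = 1003 / 208 = 4.8221

4.8221


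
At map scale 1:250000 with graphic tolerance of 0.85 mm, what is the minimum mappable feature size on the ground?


ground = 0.85 mm * 250000 / 1000 = 212.5 m

212.5 m


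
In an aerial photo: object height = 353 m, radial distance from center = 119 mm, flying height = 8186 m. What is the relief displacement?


d = h * r / H = 353 * 119 / 8186 = 5.13 mm

5.13 mm


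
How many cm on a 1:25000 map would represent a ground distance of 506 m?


map_cm = 506 * 100 / 25000 = 2.024 cm ≈ 2.02 cm

2.02 cm


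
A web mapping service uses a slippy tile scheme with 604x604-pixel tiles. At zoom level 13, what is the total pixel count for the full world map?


tiles per axis = 2^13 = 8192
total tiles = 8192^2 = 67108864
pixels per axis = 8192 * 604 = 4947968
total pixels = 4947968^2 = 24482387329024

24482387329024 pixels
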